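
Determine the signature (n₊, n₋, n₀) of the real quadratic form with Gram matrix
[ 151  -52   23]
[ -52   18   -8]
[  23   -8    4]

Answer: (3, 0, 0)

Derivation:
step 0: pivot 151 → sign +
step 1: pivot 14/151 → sign +
step 2: pivot 3/7 → sign +
signature = (3, 0, 0)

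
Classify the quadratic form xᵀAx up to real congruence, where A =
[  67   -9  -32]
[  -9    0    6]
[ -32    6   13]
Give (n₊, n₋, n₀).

step 0: pivot 67 → sign +
step 1: pivot -81/67 → sign −
step 2: pivot 1/9 → sign +
signature = (2, 1, 0)

Answer: (2, 1, 0)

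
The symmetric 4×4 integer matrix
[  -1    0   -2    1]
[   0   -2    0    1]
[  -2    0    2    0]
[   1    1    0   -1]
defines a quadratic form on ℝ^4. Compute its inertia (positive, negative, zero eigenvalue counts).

step 0: pivot -1 → sign −
step 1: pivot -2 → sign −
step 2: pivot 6 → sign +
step 3: pivot -1/6 → sign −
signature = (1, 3, 0)

Answer: (1, 3, 0)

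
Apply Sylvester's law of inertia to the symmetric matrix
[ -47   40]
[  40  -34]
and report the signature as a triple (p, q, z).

Answer: (1, 1, 0)

Derivation:
step 0: pivot -47 → sign −
step 1: pivot 2/47 → sign +
signature = (1, 1, 0)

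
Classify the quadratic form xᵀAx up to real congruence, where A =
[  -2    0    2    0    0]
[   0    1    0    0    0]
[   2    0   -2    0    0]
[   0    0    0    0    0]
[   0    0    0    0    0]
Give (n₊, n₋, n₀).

Answer: (1, 1, 3)

Derivation:
step 0: pivot -2 → sign −
step 1: pivot 1 → sign +
step 2: row/col 2 already zero → sign 0
step 3: row/col 3 already zero → sign 0
step 4: row/col 4 already zero → sign 0
signature = (1, 1, 3)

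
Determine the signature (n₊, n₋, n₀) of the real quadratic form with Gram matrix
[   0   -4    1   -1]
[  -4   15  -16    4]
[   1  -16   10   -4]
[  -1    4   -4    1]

step 0: pivot 15 → sign +
step 1: pivot -16/15 → sign −
step 2: pivot 47/16 → sign +
step 3: pivot -3/47 → sign −
signature = (2, 2, 0)

Answer: (2, 2, 0)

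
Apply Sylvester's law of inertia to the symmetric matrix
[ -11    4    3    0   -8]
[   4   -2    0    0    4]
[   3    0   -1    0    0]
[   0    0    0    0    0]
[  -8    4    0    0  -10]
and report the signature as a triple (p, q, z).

step 0: pivot -11 → sign −
step 1: pivot -6/11 → sign −
step 2: pivot 2 → sign +
step 3: pivot -2 → sign −
step 4: row/col 4 already zero → sign 0
signature = (1, 3, 1)

Answer: (1, 3, 1)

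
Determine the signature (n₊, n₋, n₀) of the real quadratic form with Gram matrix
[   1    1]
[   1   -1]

step 0: pivot 1 → sign +
step 1: pivot -2 → sign −
signature = (1, 1, 0)

Answer: (1, 1, 0)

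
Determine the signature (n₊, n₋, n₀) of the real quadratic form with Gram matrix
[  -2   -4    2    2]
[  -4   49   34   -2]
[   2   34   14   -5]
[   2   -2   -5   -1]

step 0: pivot -2 → sign −
step 1: pivot 57 → sign +
step 2: pivot 4/19 → sign +
step 3: pivot 1/4 → sign +
signature = (3, 1, 0)

Answer: (3, 1, 0)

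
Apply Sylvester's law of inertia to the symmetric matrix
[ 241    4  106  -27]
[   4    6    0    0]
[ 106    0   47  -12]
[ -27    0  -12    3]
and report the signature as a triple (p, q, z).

Answer: (2, 2, 0)

Derivation:
step 0: pivot 241 → sign +
step 1: pivot 1430/241 → sign +
step 2: pivot -103/715 → sign −
step 3: pivot -6/103 → sign −
signature = (2, 2, 0)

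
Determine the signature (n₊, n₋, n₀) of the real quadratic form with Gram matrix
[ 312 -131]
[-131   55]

Answer: (1, 1, 0)

Derivation:
step 0: pivot 312 → sign +
step 1: pivot -1/312 → sign −
signature = (1, 1, 0)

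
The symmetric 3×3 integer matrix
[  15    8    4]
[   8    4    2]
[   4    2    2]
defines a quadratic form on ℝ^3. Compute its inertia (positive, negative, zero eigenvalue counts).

step 0: pivot 15 → sign +
step 1: pivot -4/15 → sign −
step 2: pivot 1 → sign +
signature = (2, 1, 0)

Answer: (2, 1, 0)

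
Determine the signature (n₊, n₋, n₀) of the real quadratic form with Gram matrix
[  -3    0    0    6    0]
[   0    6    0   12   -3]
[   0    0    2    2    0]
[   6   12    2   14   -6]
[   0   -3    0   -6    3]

Answer: (3, 1, 1)

Derivation:
step 0: pivot -3 → sign −
step 1: pivot 6 → sign +
step 2: pivot 2 → sign +
step 3: pivot 3/2 → sign +
step 4: row/col 4 already zero → sign 0
signature = (3, 1, 1)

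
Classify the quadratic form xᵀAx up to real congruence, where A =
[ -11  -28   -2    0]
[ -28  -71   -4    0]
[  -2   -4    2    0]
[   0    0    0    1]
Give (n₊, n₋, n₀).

step 0: pivot -11 → sign −
step 1: pivot 3/11 → sign +
step 2: pivot -2 → sign −
step 3: pivot 1 → sign +
signature = (2, 2, 0)

Answer: (2, 2, 0)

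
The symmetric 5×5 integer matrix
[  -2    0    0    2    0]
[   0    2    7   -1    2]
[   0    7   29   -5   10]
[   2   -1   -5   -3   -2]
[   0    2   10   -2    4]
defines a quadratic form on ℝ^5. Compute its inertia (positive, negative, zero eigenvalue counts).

step 0: pivot -2 → sign −
step 1: pivot 2 → sign +
step 2: pivot 9/2 → sign +
step 3: pivot -2 → sign −
step 4: row/col 4 already zero → sign 0
signature = (2, 2, 1)

Answer: (2, 2, 1)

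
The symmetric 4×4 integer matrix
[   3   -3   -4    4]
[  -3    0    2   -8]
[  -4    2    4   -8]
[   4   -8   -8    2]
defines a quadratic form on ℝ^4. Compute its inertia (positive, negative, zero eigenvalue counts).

step 0: pivot 3 → sign +
step 1: pivot -3 → sign −
step 2: pivot 2 → sign +
step 3: row/col 3 already zero → sign 0
signature = (2, 1, 1)

Answer: (2, 1, 1)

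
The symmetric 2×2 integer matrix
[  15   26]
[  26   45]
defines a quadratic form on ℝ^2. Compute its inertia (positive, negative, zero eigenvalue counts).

Answer: (1, 1, 0)

Derivation:
step 0: pivot 15 → sign +
step 1: pivot -1/15 → sign −
signature = (1, 1, 0)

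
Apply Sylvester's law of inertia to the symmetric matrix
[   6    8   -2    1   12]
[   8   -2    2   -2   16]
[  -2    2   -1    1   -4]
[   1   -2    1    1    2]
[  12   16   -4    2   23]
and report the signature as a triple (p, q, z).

step 0: pivot 6 → sign +
step 1: pivot -38/3 → sign −
step 2: pivot 1/19 → sign +
step 3: pivot 3/2 → sign +
step 4: pivot -1 → sign −
signature = (3, 2, 0)

Answer: (3, 2, 0)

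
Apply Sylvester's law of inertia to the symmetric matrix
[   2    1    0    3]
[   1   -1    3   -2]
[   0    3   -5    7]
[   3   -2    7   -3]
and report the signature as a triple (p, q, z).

Answer: (3, 1, 0)

Derivation:
step 0: pivot 2 → sign +
step 1: pivot -3/2 → sign −
step 2: pivot 1 → sign +
step 3: pivot 2/3 → sign +
signature = (3, 1, 0)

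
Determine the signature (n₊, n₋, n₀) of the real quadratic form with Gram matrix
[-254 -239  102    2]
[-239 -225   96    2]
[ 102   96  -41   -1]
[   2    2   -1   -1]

Answer: (0, 3, 1)

Derivation:
step 0: pivot -254 → sign −
step 1: pivot -29/254 → sign −
step 2: pivot -1/29 → sign −
step 3: row/col 3 already zero → sign 0
signature = (0, 3, 1)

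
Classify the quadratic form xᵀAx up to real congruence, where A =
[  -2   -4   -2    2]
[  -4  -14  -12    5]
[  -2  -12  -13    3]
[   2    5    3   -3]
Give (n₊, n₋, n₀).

step 0: pivot -2 → sign −
step 1: pivot -6 → sign −
step 2: pivot -1/3 → sign −
step 3: pivot -1/2 → sign −
signature = (0, 4, 0)

Answer: (0, 4, 0)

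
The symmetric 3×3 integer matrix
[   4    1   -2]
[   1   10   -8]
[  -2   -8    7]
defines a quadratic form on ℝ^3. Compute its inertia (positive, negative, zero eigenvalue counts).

step 0: pivot 4 → sign +
step 1: pivot 39/4 → sign +
step 2: pivot 3/13 → sign +
signature = (3, 0, 0)

Answer: (3, 0, 0)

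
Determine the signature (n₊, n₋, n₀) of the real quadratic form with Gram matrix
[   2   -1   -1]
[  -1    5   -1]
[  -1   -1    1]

Answer: (2, 0, 1)

Derivation:
step 0: pivot 2 → sign +
step 1: pivot 9/2 → sign +
step 2: row/col 2 already zero → sign 0
signature = (2, 0, 1)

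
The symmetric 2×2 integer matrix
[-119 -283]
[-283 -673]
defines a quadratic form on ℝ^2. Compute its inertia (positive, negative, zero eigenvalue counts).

step 0: pivot -119 → sign −
step 1: pivot 2/119 → sign +
signature = (1, 1, 0)

Answer: (1, 1, 0)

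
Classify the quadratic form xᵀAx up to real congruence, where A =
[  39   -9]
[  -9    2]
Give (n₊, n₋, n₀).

Answer: (1, 1, 0)

Derivation:
step 0: pivot 39 → sign +
step 1: pivot -1/13 → sign −
signature = (1, 1, 0)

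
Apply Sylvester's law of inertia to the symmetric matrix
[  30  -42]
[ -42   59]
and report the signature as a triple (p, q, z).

Answer: (2, 0, 0)

Derivation:
step 0: pivot 30 → sign +
step 1: pivot 1/5 → sign +
signature = (2, 0, 0)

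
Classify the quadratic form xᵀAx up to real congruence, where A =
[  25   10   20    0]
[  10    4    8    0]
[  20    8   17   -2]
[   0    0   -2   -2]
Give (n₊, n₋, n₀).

step 0: pivot 25 → sign +
step 1: pivot 1 → sign +
step 2: pivot -6 → sign −
step 3: row/col 3 already zero → sign 0
signature = (2, 1, 1)

Answer: (2, 1, 1)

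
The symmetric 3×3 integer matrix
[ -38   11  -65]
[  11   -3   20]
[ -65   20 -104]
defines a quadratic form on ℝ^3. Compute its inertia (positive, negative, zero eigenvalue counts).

step 0: pivot -38 → sign −
step 1: pivot 7/38 → sign +
step 2: pivot -3/7 → sign −
signature = (1, 2, 0)

Answer: (1, 2, 0)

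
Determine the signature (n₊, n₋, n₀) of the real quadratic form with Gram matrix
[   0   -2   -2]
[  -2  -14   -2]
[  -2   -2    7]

step 0: pivot -14 → sign −
step 1: pivot 2/7 → sign +
step 2: pivot -3 → sign −
signature = (1, 2, 0)

Answer: (1, 2, 0)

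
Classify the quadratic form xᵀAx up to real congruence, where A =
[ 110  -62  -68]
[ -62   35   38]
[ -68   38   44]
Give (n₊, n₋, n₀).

step 0: pivot 110 → sign +
step 1: pivot 3/55 → sign +
step 2: row/col 2 already zero → sign 0
signature = (2, 0, 1)

Answer: (2, 0, 1)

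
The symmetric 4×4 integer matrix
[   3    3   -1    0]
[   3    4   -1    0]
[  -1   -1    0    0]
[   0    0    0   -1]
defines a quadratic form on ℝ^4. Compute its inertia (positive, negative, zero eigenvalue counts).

step 0: pivot 3 → sign +
step 1: pivot 1 → sign +
step 2: pivot -1/3 → sign −
step 3: pivot -1 → sign −
signature = (2, 2, 0)

Answer: (2, 2, 0)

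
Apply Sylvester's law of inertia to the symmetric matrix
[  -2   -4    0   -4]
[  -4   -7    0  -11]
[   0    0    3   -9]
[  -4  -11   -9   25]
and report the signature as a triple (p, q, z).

step 0: pivot -2 → sign −
step 1: pivot 1 → sign +
step 2: pivot 3 → sign +
step 3: pivot -3 → sign −
signature = (2, 2, 0)

Answer: (2, 2, 0)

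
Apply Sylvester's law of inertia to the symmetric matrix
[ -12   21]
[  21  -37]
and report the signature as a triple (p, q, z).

step 0: pivot -12 → sign −
step 1: pivot -1/4 → sign −
signature = (0, 2, 0)

Answer: (0, 2, 0)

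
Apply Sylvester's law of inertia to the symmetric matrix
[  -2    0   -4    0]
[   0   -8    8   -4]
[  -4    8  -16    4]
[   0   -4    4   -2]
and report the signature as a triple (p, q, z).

step 0: pivot -2 → sign −
step 1: pivot -8 → sign −
step 2: row/col 2 already zero → sign 0
step 3: row/col 3 already zero → sign 0
signature = (0, 2, 2)

Answer: (0, 2, 2)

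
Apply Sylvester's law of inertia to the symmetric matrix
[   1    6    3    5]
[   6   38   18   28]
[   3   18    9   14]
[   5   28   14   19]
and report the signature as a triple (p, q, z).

step 0: pivot 1 → sign +
step 1: pivot 2 → sign +
step 2: pivot -8 → sign −
step 3: pivot 1/8 → sign +
signature = (3, 1, 0)

Answer: (3, 1, 0)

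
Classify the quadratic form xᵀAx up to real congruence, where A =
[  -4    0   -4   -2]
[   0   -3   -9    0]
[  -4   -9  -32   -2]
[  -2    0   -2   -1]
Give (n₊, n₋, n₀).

step 0: pivot -4 → sign −
step 1: pivot -3 → sign −
step 2: pivot -1 → sign −
step 3: row/col 3 already zero → sign 0
signature = (0, 3, 1)

Answer: (0, 3, 1)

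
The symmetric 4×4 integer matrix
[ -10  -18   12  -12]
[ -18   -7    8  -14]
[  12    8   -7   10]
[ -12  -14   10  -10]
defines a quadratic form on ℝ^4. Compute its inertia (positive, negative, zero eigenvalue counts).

step 0: pivot -10 → sign −
step 1: pivot 127/5 → sign +
step 2: pivot 15/127 → sign +
step 3: pivot 6/5 → sign +
signature = (3, 1, 0)

Answer: (3, 1, 0)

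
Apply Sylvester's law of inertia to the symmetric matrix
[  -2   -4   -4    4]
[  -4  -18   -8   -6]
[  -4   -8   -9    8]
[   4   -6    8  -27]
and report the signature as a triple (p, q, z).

step 0: pivot -2 → sign −
step 1: pivot -10 → sign −
step 2: pivot -1 → sign −
step 3: pivot 3/5 → sign +
signature = (1, 3, 0)

Answer: (1, 3, 0)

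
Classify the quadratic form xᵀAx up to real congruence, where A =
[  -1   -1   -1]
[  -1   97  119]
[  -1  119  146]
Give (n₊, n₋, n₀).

Answer: (2, 1, 0)

Derivation:
step 0: pivot -1 → sign −
step 1: pivot 98 → sign +
step 2: pivot 3/49 → sign +
signature = (2, 1, 0)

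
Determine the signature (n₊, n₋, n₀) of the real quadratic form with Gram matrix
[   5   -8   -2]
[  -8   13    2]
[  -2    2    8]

Answer: (2, 0, 1)

Derivation:
step 0: pivot 5 → sign +
step 1: pivot 1/5 → sign +
step 2: row/col 2 already zero → sign 0
signature = (2, 0, 1)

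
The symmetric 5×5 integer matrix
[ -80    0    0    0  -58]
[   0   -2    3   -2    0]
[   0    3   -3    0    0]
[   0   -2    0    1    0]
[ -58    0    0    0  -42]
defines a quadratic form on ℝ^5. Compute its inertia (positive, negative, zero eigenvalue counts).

step 0: pivot -80 → sign −
step 1: pivot -2 → sign −
step 2: pivot 3/2 → sign +
step 3: pivot -3 → sign −
step 4: pivot 1/20 → sign +
signature = (2, 3, 0)

Answer: (2, 3, 0)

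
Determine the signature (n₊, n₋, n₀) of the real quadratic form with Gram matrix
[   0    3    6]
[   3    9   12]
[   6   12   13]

Answer: (2, 1, 0)

Derivation:
step 0: pivot 9 → sign +
step 1: pivot -1 → sign −
step 2: pivot 1 → sign +
signature = (2, 1, 0)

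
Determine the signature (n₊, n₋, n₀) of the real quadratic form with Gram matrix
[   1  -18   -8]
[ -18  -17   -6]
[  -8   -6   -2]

step 0: pivot 1 → sign +
step 1: pivot -341 → sign −
step 2: pivot -6/341 → sign −
signature = (1, 2, 0)

Answer: (1, 2, 0)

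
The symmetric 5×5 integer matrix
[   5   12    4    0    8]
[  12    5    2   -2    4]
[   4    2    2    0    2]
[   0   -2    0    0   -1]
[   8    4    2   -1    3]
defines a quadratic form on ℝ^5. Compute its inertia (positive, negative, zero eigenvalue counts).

step 0: pivot 5 → sign +
step 1: pivot -119/5 → sign −
step 2: pivot 146/119 → sign +
step 3: pivot -12/73 → sign −
step 4: pivot -1/4 → sign −
signature = (2, 3, 0)

Answer: (2, 3, 0)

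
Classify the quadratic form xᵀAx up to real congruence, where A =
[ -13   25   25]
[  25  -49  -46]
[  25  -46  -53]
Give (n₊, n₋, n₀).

step 0: pivot -13 → sign −
step 1: pivot -12/13 → sign −
step 2: pivot -1/4 → sign −
signature = (0, 3, 0)

Answer: (0, 3, 0)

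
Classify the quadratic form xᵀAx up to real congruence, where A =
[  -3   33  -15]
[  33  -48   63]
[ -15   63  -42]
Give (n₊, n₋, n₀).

Answer: (1, 2, 0)

Derivation:
step 0: pivot -3 → sign −
step 1: pivot 315 → sign +
step 2: pivot -1/35 → sign −
signature = (1, 2, 0)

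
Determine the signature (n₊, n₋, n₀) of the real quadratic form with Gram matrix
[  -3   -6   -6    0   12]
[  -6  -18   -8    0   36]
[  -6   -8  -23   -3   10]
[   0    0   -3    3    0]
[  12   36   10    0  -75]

Answer: (2, 3, 0)

Derivation:
step 0: pivot -3 → sign −
step 1: pivot -6 → sign −
step 2: pivot -25/3 → sign −
step 3: pivot 102/25 → sign +
step 4: pivot 3/17 → sign +
signature = (2, 3, 0)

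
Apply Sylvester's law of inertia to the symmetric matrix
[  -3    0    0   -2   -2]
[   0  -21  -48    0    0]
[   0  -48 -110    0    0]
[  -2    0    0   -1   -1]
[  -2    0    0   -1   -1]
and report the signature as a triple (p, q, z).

Answer: (1, 3, 1)

Derivation:
step 0: pivot -3 → sign −
step 1: pivot -21 → sign −
step 2: pivot -2/7 → sign −
step 3: pivot 1/3 → sign +
step 4: row/col 4 already zero → sign 0
signature = (1, 3, 1)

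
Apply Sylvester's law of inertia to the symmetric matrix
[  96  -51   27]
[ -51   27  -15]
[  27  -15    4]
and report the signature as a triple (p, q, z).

Answer: (2, 1, 0)

Derivation:
step 0: pivot 96 → sign +
step 1: pivot -3/32 → sign −
step 2: pivot 1 → sign +
signature = (2, 1, 0)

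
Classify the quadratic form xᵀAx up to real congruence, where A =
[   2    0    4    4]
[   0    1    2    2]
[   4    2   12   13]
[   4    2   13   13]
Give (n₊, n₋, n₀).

step 0: pivot 2 → sign +
step 1: pivot 1 → sign +
step 2: pivot 1 → sign +
step 3: pivot -1 → sign −
signature = (3, 1, 0)

Answer: (3, 1, 0)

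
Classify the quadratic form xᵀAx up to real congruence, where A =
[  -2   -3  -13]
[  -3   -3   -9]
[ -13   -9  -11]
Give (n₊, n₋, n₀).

Answer: (1, 1, 1)

Derivation:
step 0: pivot -2 → sign −
step 1: pivot 3/2 → sign +
step 2: row/col 2 already zero → sign 0
signature = (1, 1, 1)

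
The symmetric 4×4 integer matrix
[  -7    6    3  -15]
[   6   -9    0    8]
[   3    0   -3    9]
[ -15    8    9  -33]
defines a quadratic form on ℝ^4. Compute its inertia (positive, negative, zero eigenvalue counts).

Answer: (1, 3, 0)

Derivation:
step 0: pivot -7 → sign −
step 1: pivot -27/7 → sign −
step 2: pivot 142/27 → sign +
step 3: pivot -6/71 → sign −
signature = (1, 3, 0)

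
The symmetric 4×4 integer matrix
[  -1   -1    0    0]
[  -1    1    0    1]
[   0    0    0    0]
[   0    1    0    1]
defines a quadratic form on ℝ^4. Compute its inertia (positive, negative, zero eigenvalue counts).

step 0: pivot -1 → sign −
step 1: pivot 2 → sign +
step 2: pivot 1/2 → sign +
step 3: row/col 3 already zero → sign 0
signature = (2, 1, 1)

Answer: (2, 1, 1)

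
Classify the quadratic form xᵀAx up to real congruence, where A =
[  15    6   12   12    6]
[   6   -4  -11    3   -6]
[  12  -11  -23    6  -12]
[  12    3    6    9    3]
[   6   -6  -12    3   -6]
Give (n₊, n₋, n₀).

Answer: (3, 2, 0)

Derivation:
step 0: pivot 15 → sign +
step 1: pivot -32/5 → sign −
step 2: pivot 205/32 → sign +
step 3: pivot -42/205 → sign −
step 4: pivot 3/14 → sign +
signature = (3, 2, 0)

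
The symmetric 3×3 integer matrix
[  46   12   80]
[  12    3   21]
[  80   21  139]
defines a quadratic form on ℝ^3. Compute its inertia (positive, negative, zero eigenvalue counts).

Answer: (1, 1, 1)

Derivation:
step 0: pivot 46 → sign +
step 1: pivot -3/23 → sign −
step 2: row/col 2 already zero → sign 0
signature = (1, 1, 1)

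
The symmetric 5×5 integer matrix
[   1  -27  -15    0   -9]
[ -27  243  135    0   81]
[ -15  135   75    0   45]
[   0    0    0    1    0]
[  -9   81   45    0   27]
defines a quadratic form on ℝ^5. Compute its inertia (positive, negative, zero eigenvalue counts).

Answer: (2, 1, 2)

Derivation:
step 0: pivot 1 → sign +
step 1: pivot -486 → sign −
step 2: pivot 1 → sign +
step 3: row/col 3 already zero → sign 0
step 4: row/col 4 already zero → sign 0
signature = (2, 1, 2)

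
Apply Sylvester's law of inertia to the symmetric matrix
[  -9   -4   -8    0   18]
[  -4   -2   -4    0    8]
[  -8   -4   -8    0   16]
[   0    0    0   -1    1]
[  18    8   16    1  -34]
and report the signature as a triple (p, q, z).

Answer: (1, 3, 1)

Derivation:
step 0: pivot -9 → sign −
step 1: pivot -2/9 → sign −
step 2: pivot -1 → sign −
step 3: pivot 3 → sign +
step 4: row/col 4 already zero → sign 0
signature = (1, 3, 1)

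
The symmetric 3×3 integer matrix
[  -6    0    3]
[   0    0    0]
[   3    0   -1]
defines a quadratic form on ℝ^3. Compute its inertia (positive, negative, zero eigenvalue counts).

Answer: (1, 1, 1)

Derivation:
step 0: pivot -6 → sign −
step 1: pivot 1/2 → sign +
step 2: row/col 2 already zero → sign 0
signature = (1, 1, 1)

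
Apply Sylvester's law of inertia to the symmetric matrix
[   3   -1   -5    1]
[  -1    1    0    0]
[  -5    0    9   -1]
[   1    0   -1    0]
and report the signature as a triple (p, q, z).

Answer: (3, 1, 0)

Derivation:
step 0: pivot 3 → sign +
step 1: pivot 2/3 → sign +
step 2: pivot -7/2 → sign −
step 3: pivot 1/7 → sign +
signature = (3, 1, 0)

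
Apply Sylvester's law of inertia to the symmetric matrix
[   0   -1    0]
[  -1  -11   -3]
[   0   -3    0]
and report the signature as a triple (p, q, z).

Answer: (1, 1, 1)

Derivation:
step 0: pivot -11 → sign −
step 1: pivot 1/11 → sign +
step 2: row/col 2 already zero → sign 0
signature = (1, 1, 1)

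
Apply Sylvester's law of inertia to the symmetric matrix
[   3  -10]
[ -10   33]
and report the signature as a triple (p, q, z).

Answer: (1, 1, 0)

Derivation:
step 0: pivot 3 → sign +
step 1: pivot -1/3 → sign −
signature = (1, 1, 0)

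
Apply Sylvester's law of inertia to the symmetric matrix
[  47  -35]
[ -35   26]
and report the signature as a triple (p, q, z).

Answer: (1, 1, 0)

Derivation:
step 0: pivot 47 → sign +
step 1: pivot -3/47 → sign −
signature = (1, 1, 0)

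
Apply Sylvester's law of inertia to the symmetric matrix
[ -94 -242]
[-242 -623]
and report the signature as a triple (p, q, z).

Answer: (1, 1, 0)

Derivation:
step 0: pivot -94 → sign −
step 1: pivot 1/47 → sign +
signature = (1, 1, 0)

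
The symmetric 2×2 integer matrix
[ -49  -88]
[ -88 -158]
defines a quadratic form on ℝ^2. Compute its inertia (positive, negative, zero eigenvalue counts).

Answer: (1, 1, 0)

Derivation:
step 0: pivot -49 → sign −
step 1: pivot 2/49 → sign +
signature = (1, 1, 0)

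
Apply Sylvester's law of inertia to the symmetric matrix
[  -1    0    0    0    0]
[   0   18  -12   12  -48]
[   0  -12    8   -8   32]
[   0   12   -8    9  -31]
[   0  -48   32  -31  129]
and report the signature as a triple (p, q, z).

step 0: pivot -1 → sign −
step 1: pivot 18 → sign +
step 2: pivot 1 → sign +
step 3: row/col 3 already zero → sign 0
step 4: row/col 4 already zero → sign 0
signature = (2, 1, 2)

Answer: (2, 1, 2)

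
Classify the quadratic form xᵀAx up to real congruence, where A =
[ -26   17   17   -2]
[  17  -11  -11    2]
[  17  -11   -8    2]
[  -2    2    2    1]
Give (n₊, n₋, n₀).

Answer: (2, 2, 0)

Derivation:
step 0: pivot -26 → sign −
step 1: pivot 3/26 → sign +
step 2: pivot 3 → sign +
step 3: pivot -3 → sign −
signature = (2, 2, 0)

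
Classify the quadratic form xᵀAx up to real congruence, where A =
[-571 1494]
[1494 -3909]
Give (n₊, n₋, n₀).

step 0: pivot -571 → sign −
step 1: pivot -3/571 → sign −
signature = (0, 2, 0)

Answer: (0, 2, 0)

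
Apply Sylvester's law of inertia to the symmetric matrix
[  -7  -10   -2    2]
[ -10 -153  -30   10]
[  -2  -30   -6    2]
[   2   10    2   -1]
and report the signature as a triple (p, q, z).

step 0: pivot -7 → sign −
step 1: pivot -971/7 → sign −
step 2: pivot -114/971 → sign −
step 3: pivot -1/19 → sign −
signature = (0, 4, 0)

Answer: (0, 4, 0)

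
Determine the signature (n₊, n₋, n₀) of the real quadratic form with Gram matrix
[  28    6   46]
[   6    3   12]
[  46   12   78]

Answer: (2, 1, 0)

Derivation:
step 0: pivot 28 → sign +
step 1: pivot 12/7 → sign +
step 2: pivot -1/4 → sign −
signature = (2, 1, 0)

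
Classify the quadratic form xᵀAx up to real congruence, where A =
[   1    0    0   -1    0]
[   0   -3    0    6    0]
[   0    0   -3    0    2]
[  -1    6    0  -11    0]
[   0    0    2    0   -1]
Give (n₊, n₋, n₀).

step 0: pivot 1 → sign +
step 1: pivot -3 → sign −
step 2: pivot -3 → sign −
step 3: pivot 1/3 → sign +
step 4: row/col 4 already zero → sign 0
signature = (2, 2, 1)

Answer: (2, 2, 1)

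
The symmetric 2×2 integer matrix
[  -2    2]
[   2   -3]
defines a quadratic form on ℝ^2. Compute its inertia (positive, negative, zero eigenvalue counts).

step 0: pivot -2 → sign −
step 1: pivot -1 → sign −
signature = (0, 2, 0)

Answer: (0, 2, 0)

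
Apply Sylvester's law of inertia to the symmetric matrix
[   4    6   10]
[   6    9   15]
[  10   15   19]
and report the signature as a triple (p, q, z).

step 0: pivot 4 → sign +
step 1: pivot -6 → sign −
step 2: row/col 2 already zero → sign 0
signature = (1, 1, 1)

Answer: (1, 1, 1)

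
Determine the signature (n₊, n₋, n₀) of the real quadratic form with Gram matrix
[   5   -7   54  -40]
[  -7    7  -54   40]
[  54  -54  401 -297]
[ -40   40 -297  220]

step 0: pivot 5 → sign +
step 1: pivot -14/5 → sign −
step 2: pivot -109/7 → sign −
step 3: pivot 3/109 → sign +
signature = (2, 2, 0)

Answer: (2, 2, 0)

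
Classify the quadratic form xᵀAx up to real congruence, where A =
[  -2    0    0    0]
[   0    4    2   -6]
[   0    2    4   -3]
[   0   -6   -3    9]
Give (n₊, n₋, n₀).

step 0: pivot -2 → sign −
step 1: pivot 4 → sign +
step 2: pivot 3 → sign +
step 3: row/col 3 already zero → sign 0
signature = (2, 1, 1)

Answer: (2, 1, 1)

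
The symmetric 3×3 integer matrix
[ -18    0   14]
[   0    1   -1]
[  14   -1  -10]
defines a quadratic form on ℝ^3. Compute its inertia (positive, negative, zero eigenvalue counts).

step 0: pivot -18 → sign −
step 1: pivot 1 → sign +
step 2: pivot -1/9 → sign −
signature = (1, 2, 0)

Answer: (1, 2, 0)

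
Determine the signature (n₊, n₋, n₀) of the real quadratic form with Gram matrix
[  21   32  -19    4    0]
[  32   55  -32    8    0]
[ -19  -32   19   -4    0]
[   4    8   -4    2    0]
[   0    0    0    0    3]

step 0: pivot 21 → sign +
step 1: pivot 131/21 → sign +
step 2: pivot 42/131 → sign +
step 3: pivot -2/7 → sign −
step 4: pivot 3 → sign +
signature = (4, 1, 0)

Answer: (4, 1, 0)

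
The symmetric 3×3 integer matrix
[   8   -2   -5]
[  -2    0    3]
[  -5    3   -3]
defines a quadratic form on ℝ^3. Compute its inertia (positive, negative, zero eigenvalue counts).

Answer: (1, 1, 1)

Derivation:
step 0: pivot 8 → sign +
step 1: pivot -1/2 → sign −
step 2: row/col 2 already zero → sign 0
signature = (1, 1, 1)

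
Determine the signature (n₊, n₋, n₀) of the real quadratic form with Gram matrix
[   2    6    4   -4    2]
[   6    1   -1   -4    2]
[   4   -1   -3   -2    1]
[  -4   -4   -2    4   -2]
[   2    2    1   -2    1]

step 0: pivot 2 → sign +
step 1: pivot -17 → sign −
step 2: pivot -18/17 → sign −
step 3: pivot -2/9 → sign −
step 4: row/col 4 already zero → sign 0
signature = (1, 3, 1)

Answer: (1, 3, 1)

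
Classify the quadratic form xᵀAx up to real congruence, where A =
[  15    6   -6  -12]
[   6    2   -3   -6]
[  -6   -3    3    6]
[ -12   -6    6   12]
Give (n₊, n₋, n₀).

step 0: pivot 15 → sign +
step 1: pivot -2/5 → sign −
step 2: pivot 3/2 → sign +
step 3: row/col 3 already zero → sign 0
signature = (2, 1, 1)

Answer: (2, 1, 1)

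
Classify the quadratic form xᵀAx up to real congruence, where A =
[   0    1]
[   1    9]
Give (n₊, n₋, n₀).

Answer: (1, 1, 0)

Derivation:
step 0: pivot 9 → sign +
step 1: pivot -1/9 → sign −
signature = (1, 1, 0)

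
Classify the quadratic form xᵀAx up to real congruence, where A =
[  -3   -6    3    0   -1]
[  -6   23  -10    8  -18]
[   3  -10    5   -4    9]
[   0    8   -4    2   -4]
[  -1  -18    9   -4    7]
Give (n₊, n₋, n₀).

Answer: (2, 2, 1)

Derivation:
step 0: pivot -3 → sign −
step 1: pivot 35 → sign +
step 2: pivot 24/35 → sign +
step 3: pivot -2/3 → sign −
step 4: row/col 4 already zero → sign 0
signature = (2, 2, 1)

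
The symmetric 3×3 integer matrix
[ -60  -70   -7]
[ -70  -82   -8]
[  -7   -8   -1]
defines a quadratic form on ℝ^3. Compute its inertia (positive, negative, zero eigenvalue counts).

step 0: pivot -60 → sign −
step 1: pivot -1/3 → sign −
step 2: pivot -1/10 → sign −
signature = (0, 3, 0)

Answer: (0, 3, 0)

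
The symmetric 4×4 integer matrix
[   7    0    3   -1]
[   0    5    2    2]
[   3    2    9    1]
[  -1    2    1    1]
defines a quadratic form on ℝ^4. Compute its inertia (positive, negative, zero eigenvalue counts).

step 0: pivot 7 → sign +
step 1: pivot 5 → sign +
step 2: pivot 242/35 → sign +
step 3: row/col 3 already zero → sign 0
signature = (3, 0, 1)

Answer: (3, 0, 1)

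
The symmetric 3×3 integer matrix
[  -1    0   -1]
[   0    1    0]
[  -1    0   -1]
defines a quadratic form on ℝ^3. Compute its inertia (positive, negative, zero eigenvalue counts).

Answer: (1, 1, 1)

Derivation:
step 0: pivot -1 → sign −
step 1: pivot 1 → sign +
step 2: row/col 2 already zero → sign 0
signature = (1, 1, 1)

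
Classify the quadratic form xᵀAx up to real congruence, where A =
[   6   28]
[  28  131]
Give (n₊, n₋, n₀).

Answer: (2, 0, 0)

Derivation:
step 0: pivot 6 → sign +
step 1: pivot 1/3 → sign +
signature = (2, 0, 0)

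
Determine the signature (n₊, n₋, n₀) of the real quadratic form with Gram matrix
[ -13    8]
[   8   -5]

step 0: pivot -13 → sign −
step 1: pivot -1/13 → sign −
signature = (0, 2, 0)

Answer: (0, 2, 0)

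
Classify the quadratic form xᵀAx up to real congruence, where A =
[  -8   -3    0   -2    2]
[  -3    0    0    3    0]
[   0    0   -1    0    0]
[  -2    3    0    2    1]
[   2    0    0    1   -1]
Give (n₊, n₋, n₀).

Answer: (1, 4, 0)

Derivation:
step 0: pivot -8 → sign −
step 1: pivot 9/8 → sign +
step 2: pivot -1 → sign −
step 3: pivot -10 → sign −
step 4: pivot -1/10 → sign −
signature = (1, 4, 0)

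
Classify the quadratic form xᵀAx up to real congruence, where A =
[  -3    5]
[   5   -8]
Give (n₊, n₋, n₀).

step 0: pivot -3 → sign −
step 1: pivot 1/3 → sign +
signature = (1, 1, 0)

Answer: (1, 1, 0)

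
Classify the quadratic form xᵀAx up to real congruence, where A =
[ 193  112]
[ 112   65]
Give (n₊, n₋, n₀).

Answer: (2, 0, 0)

Derivation:
step 0: pivot 193 → sign +
step 1: pivot 1/193 → sign +
signature = (2, 0, 0)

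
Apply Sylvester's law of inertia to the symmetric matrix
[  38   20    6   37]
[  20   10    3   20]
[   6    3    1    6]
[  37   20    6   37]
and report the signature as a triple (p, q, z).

step 0: pivot 38 → sign +
step 1: pivot -10/19 → sign −
step 2: pivot 1/10 → sign +
step 3: pivot 3/2 → sign +
signature = (3, 1, 0)

Answer: (3, 1, 0)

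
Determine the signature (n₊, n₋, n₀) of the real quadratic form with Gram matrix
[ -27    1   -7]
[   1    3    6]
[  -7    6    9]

Answer: (1, 2, 0)

Derivation:
step 0: pivot -27 → sign −
step 1: pivot 82/27 → sign +
step 2: pivot -3/82 → sign −
signature = (1, 2, 0)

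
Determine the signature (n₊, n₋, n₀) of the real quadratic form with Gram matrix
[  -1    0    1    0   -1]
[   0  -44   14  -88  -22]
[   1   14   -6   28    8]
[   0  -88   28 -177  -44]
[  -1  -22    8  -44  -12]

Answer: (0, 4, 1)

Derivation:
step 0: pivot -1 → sign −
step 1: pivot -44 → sign −
step 2: pivot -6/11 → sign −
step 3: pivot -1 → sign −
step 4: row/col 4 already zero → sign 0
signature = (0, 4, 1)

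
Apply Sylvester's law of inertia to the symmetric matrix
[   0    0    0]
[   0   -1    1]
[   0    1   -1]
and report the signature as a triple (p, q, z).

step 0: pivot -1 → sign −
step 1: row/col 1 already zero → sign 0
step 2: row/col 2 already zero → sign 0
signature = (0, 1, 2)

Answer: (0, 1, 2)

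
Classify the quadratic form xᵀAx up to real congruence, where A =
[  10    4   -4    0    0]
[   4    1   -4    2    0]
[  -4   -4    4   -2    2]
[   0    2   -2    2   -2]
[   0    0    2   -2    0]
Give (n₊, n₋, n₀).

Answer: (3, 2, 0)

Derivation:
step 0: pivot 10 → sign +
step 1: pivot -3/5 → sign −
step 2: pivot 12 → sign +
step 3: pivot 1/3 → sign +
step 4: pivot -2/3 → sign −
signature = (3, 2, 0)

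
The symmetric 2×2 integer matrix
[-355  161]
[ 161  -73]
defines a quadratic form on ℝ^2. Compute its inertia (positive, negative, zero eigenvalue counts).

Answer: (1, 1, 0)

Derivation:
step 0: pivot -355 → sign −
step 1: pivot 6/355 → sign +
signature = (1, 1, 0)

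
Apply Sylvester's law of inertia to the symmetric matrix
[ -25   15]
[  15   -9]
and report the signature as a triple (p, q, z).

Answer: (0, 1, 1)

Derivation:
step 0: pivot -25 → sign −
step 1: row/col 1 already zero → sign 0
signature = (0, 1, 1)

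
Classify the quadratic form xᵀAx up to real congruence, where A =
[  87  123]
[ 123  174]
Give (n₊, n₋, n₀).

Answer: (2, 0, 0)

Derivation:
step 0: pivot 87 → sign +
step 1: pivot 3/29 → sign +
signature = (2, 0, 0)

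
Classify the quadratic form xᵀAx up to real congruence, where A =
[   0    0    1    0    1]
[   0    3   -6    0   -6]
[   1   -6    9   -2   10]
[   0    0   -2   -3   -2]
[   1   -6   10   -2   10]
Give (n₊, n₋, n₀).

Answer: (2, 3, 0)

Derivation:
step 0: pivot 3 → sign +
step 1: pivot -3 → sign −
step 2: pivot 1/3 → sign +
step 3: pivot -3 → sign −
step 4: pivot -1 → sign −
signature = (2, 3, 0)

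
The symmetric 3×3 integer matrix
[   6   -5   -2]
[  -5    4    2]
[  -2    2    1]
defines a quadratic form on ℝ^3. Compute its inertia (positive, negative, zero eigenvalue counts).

step 0: pivot 6 → sign +
step 1: pivot -1/6 → sign −
step 2: pivot 1 → sign +
signature = (2, 1, 0)

Answer: (2, 1, 0)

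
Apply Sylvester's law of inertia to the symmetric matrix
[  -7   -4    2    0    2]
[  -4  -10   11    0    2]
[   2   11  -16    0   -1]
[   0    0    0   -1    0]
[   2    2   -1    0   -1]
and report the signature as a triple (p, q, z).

step 0: pivot -7 → sign −
step 1: pivot -54/7 → sign −
step 2: pivot -17/6 → sign −
step 3: pivot -1 → sign −
step 4: pivot -3/17 → sign −
signature = (0, 5, 0)

Answer: (0, 5, 0)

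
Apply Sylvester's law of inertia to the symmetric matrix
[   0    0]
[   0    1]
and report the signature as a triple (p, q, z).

Answer: (1, 0, 1)

Derivation:
step 0: pivot 1 → sign +
step 1: row/col 1 already zero → sign 0
signature = (1, 0, 1)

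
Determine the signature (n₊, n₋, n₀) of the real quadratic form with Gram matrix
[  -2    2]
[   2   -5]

step 0: pivot -2 → sign −
step 1: pivot -3 → sign −
signature = (0, 2, 0)

Answer: (0, 2, 0)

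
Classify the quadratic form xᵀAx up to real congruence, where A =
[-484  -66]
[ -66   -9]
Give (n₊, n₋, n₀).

step 0: pivot -484 → sign −
step 1: row/col 1 already zero → sign 0
signature = (0, 1, 1)

Answer: (0, 1, 1)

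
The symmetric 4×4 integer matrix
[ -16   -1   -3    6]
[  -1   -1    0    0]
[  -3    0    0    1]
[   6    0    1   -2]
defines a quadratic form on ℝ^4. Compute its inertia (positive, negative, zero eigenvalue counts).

step 0: pivot -16 → sign −
step 1: pivot -15/16 → sign −
step 2: pivot 3/5 → sign +
step 3: pivot 1/3 → sign +
signature = (2, 2, 0)

Answer: (2, 2, 0)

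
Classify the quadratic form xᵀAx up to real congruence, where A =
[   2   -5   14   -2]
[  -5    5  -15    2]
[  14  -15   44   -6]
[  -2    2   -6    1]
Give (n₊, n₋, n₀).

step 0: pivot 2 → sign +
step 1: pivot -15/2 → sign −
step 2: pivot -2/3 → sign −
step 3: pivot 1/5 → sign +
signature = (2, 2, 0)

Answer: (2, 2, 0)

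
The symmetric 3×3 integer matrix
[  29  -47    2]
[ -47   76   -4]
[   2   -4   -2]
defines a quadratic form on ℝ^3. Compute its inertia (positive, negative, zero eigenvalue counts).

step 0: pivot 29 → sign +
step 1: pivot -5/29 → sign −
step 2: pivot 6/5 → sign +
signature = (2, 1, 0)

Answer: (2, 1, 0)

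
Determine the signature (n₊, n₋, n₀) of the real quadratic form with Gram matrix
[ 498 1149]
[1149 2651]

Answer: (1, 1, 0)

Derivation:
step 0: pivot 498 → sign +
step 1: pivot -1/166 → sign −
signature = (1, 1, 0)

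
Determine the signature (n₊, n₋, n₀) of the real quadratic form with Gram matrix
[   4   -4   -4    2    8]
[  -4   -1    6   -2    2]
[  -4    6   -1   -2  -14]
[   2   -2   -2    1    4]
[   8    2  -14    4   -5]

Answer: (1, 3, 1)

Derivation:
step 0: pivot 4 → sign +
step 1: pivot -5 → sign −
step 2: pivot -21/5 → sign −
step 3: pivot -1/21 → sign −
step 4: row/col 4 already zero → sign 0
signature = (1, 3, 1)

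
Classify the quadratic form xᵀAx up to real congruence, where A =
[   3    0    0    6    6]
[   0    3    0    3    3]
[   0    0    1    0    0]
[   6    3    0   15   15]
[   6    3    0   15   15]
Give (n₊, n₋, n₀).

Answer: (3, 0, 2)

Derivation:
step 0: pivot 3 → sign +
step 1: pivot 3 → sign +
step 2: pivot 1 → sign +
step 3: row/col 3 already zero → sign 0
step 4: row/col 4 already zero → sign 0
signature = (3, 0, 2)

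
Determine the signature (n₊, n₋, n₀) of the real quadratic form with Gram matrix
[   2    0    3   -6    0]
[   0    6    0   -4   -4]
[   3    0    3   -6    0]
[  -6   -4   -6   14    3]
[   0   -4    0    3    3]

step 0: pivot 2 → sign +
step 1: pivot 6 → sign +
step 2: pivot -3/2 → sign −
step 3: pivot -2/3 → sign −
step 4: pivot 1/2 → sign +
signature = (3, 2, 0)

Answer: (3, 2, 0)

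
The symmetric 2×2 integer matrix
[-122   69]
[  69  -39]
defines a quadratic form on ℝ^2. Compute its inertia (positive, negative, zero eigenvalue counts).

Answer: (1, 1, 0)

Derivation:
step 0: pivot -122 → sign −
step 1: pivot 3/122 → sign +
signature = (1, 1, 0)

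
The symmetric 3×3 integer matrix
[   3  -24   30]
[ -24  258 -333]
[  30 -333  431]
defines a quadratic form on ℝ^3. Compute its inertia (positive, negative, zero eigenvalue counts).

Answer: (2, 1, 0)

Derivation:
step 0: pivot 3 → sign +
step 1: pivot 66 → sign +
step 2: pivot -1/22 → sign −
signature = (2, 1, 0)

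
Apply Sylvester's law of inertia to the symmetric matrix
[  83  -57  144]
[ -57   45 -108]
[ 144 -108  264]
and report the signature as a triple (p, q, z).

Answer: (2, 0, 1)

Derivation:
step 0: pivot 83 → sign +
step 1: pivot 486/83 → sign +
step 2: row/col 2 already zero → sign 0
signature = (2, 0, 1)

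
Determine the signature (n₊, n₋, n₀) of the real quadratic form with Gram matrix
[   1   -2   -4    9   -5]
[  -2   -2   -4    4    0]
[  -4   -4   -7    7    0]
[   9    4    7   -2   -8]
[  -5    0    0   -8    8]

step 0: pivot 1 → sign +
step 1: pivot -6 → sign −
step 2: pivot 1 → sign +
step 3: pivot -10/3 → sign −
step 4: pivot -3/10 → sign −
signature = (2, 3, 0)

Answer: (2, 3, 0)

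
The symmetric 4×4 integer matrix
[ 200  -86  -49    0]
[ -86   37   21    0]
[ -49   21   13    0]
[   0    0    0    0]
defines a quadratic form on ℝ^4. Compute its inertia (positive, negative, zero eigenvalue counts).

Answer: (3, 0, 1)

Derivation:
step 0: pivot 200 → sign +
step 1: pivot 1/50 → sign +
step 2: pivot 3/4 → sign +
step 3: row/col 3 already zero → sign 0
signature = (3, 0, 1)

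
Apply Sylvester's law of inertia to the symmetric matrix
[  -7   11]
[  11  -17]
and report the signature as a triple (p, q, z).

Answer: (1, 1, 0)

Derivation:
step 0: pivot -7 → sign −
step 1: pivot 2/7 → sign +
signature = (1, 1, 0)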